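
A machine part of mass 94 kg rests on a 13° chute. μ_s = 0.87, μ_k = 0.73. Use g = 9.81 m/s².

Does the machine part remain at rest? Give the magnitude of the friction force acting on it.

N = m g cos θ = 899 N.
Down-slope weight component: m g sin θ = 207 N.
μ_s N = 782 N.
207 ≤ 782 N, so it stays put; friction = 207 N.

f ≈ 207 N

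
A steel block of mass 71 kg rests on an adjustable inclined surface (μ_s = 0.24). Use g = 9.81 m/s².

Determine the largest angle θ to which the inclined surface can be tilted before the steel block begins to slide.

θ_max ≈ 13.5°

At the slip threshold, m g sin θ = μ_s · m g cos θ, so tan θ = μ_s.
θ_max = arctan(0.24) = 13.5°.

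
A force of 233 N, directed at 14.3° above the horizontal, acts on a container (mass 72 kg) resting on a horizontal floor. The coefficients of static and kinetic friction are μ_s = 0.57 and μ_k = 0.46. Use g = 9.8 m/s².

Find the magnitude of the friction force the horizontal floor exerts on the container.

Vertical equilibrium gives N = m g − P sin α = 648 N.
Horizontally, friction must balance P cos α = 225.8 N.
μ_s N = 0.57 × 648 = 369.4 N.
225.8 ≤ 369.4 N → static; friction equals the required 226 N.

f ≈ 226 N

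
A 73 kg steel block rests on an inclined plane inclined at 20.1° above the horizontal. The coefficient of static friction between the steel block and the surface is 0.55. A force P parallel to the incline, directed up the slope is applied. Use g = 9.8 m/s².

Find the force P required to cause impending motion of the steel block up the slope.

P ≈ 615 N

At impending motion up the slope, friction acts down-slope at its limit: f = μ_s N.
P is parallel to the surface, so N = m g cos θ = 672 N.
Along the incline: P = m g sin θ + μ_s N = 246 + 0.55×672 = 615 N.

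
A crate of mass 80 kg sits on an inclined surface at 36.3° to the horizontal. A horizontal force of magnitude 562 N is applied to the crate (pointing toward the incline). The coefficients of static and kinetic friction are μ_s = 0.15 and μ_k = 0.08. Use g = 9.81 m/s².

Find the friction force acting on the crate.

f ≈ 11.7 N (up the incline)

Resolve perpendicular to the incline: N = m g cos θ + P sin θ = 80×9.81×cos 36.3° + 562×sin 36.3° = 965.2 N.
Parallel to the incline: P cos θ − m g sin θ = 452.9 − 464.6 = -11.68 N; the friction needed to balance this is 11.68 N acting up the slope.
Maximum static friction: μ_s N = 0.15 × 965.2 = 144.8 N.
Since 11.68 N is within the 144.8 N limit, the crate stays put and friction is exactly 11.7 N.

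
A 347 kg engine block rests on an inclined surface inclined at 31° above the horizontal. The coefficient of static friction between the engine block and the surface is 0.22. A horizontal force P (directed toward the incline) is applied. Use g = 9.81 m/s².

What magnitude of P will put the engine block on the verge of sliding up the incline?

At impending motion up the slope, friction acts down-slope at its limit: f = μ_s N.
Perpendicular to the incline: N = m g cos θ + P sin θ.
Along the incline: P cos θ = m g sin θ + μ_s N = m g sin θ + μ_s (m g cos θ + P sin θ).
Solving, P (cos θ − μ_s sin θ) = m g (sin θ + μ_s cos θ), so P = 347×9.81×(sin 31° + 0.22 cos 31°)/(cos 31° − 0.22 sin 31°) = 3400×0.7036/0.7439 = 3220 N.

P ≈ 3220 N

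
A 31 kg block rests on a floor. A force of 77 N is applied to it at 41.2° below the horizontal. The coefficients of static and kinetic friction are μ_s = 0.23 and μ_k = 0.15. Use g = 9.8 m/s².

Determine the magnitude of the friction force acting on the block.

The vertical component of P adds to the normal force: N = m g + P sin α = 303.8 + 50.72 = 354.5 N.
Horizontally, friction must balance P cos α = 57.94 N.
μ_s N = 0.23 × 354.5 = 81.54 N.
Since 57.94 N does not exceed the limit, the block stays at rest and f = 57.9 N.

f ≈ 57.9 N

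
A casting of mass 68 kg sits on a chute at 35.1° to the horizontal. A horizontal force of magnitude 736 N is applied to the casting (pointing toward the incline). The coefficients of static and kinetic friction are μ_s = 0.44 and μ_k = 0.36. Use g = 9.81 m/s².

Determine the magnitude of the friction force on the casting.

The horizontal push has a component P sin θ into the surface, so N = m g cos θ + P sin θ = 545.8 + 423.2 = 969 N.
Parallel to the incline: P cos θ − m g sin θ = 602.2 − 383.6 = 218.6 N; the friction needed to balance this is 218.6 N acting down the slope.
The limit of static friction is μ_s N = 426.3 N.
Since 218.6 N is within the 426.3 N limit, the casting stays put and friction is exactly 219 N.

f ≈ 219 N (down the incline)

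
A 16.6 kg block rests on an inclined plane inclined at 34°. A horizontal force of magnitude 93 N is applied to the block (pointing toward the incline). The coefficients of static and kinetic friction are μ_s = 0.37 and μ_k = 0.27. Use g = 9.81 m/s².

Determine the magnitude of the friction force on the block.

f ≈ 14 N (up the incline)

The horizontal push has a component P sin θ into the surface, so N = m g cos θ + P sin θ = 135 + 52 = 187 N.
Along the incline, the net driving force (taking up-slope positive) is P cos θ − m g sin θ = 77.1 − 91.06 = -13.96 N, so equilibrium requires friction f = 13.96 N (up-slope).
Maximum static friction: μ_s N = 0.37 × 187 = 69.19 N.
|f_req| = 13.96 ≤ 69.19 N → the block is in equilibrium; friction equals the required value.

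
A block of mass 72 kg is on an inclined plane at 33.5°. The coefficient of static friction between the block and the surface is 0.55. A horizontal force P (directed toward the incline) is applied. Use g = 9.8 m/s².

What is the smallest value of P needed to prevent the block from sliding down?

The block tends to slide down (tan θ > μ_s), so at the point of impending slip friction acts up-slope at its limit: f = μ_s N.
Perpendicular to the incline: N = m g cos θ + P sin θ.
Along the incline: P cos θ + μ_s N = m g sin θ, i.e. P cos θ + μ_s (m g cos θ + P sin θ) = m g sin θ.
Solving, P (cos θ + μ_s sin θ) = m g (sin θ − μ_s cos θ), so P = 706×0.0933/1.137 = 57.9 N.

P_min ≈ 57.9 N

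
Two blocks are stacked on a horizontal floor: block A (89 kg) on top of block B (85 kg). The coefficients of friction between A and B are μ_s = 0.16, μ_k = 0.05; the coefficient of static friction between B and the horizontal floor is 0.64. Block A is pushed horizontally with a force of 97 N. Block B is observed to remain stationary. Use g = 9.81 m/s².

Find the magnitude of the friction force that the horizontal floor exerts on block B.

The normal force B exerts on A is simply A's weight, N₁ = 873.1 N.
Maximum static friction on A from B: μ_s N₁ = 0.16×873.1 = 139.7 N.
Since P = 97 N ≤ 139.7 N, A does not slip on B; friction on A equals P = 97 N.
By Newton's third law B feels 97 N forward from A. With B stationary, the floor's static friction on B balances it: f₂ = 97 N (well within μ_s(m_A+m_B)g = 1092 N).

f ≈ 97 N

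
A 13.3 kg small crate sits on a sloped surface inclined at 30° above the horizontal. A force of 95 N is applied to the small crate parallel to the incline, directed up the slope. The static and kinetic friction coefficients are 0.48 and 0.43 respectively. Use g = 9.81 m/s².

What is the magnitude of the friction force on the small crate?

f ≈ 29.8 N (down the incline)

Perpendicular to the surface, N = m g cos θ = 13.3·9.81·cos 30° = 113 N.
Parallel to the incline, ΣF = 0 gives f = m g sin θ − P = 65.24 − 95 = -29.76 N (up-slope positive).
Static friction can supply at most μ_s N = 54.24 N.
Since |-29.76| ≤ 54.24 N, the small crate remains in static equilibrium and friction takes exactly the required value.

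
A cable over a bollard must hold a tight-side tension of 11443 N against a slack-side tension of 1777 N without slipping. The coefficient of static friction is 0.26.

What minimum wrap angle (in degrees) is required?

T₂/T₁ = e^{μβ} → β = ln(T₂/T₁)/μ.
β = ln(11443/1777)/0.26 = 1.862/0.26 = 7.163 rad.
In degrees: β = 7.163 × 180/π = 410°.

β_min ≈ 410°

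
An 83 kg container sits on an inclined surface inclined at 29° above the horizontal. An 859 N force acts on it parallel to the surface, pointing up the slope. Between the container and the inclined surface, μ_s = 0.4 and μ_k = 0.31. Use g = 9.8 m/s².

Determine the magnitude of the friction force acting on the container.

The normal reaction is N = m g cos θ = 711.4 N.
The friction needed for equilibrium is m g sin θ − P = 394.3 − 859 = -464.7 N, measured positive up-slope.
Static friction can supply at most μ_s N = 284.6 N.
|-464.7| exceeds 284.6 N, so the container slips up-slope; friction is kinetic, f = μ_k N = 0.31×711.4 = 221 N.

f ≈ 221 N (down the incline)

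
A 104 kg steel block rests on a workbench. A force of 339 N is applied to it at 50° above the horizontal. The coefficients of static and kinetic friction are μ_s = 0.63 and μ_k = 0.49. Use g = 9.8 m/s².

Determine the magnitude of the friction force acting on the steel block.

The vertical component of P reduces the normal force: N = m g − P sin α = 1019 − 259.7 = 759.5 N.
For equilibrium, f = P cos α = 339×cos 50° = 217.9 N.
The static-friction limit is μ_s N = 478.5 N.
Since 217.9 N does not exceed the limit, the steel block stays at rest and f = 218 N.

f ≈ 218 N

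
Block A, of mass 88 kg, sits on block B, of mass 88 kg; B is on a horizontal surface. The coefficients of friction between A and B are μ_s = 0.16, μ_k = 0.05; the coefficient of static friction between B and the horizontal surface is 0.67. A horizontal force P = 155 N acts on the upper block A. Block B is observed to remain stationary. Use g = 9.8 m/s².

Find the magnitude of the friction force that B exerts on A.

Normal force at the A–B interface: N₁ = m_A g = 862.4 N.
Maximum static friction on A from B: μ_s N₁ = 0.16×862.4 = 138 N.
P = 155 N exceeds that limit, so A slips over B and the interface friction becomes kinetic: f₁ = μ_k N₁ = 0.05×862.4 = 43.1 N.
B experiences an equal 43.1 N forward from A (third law). B is in equilibrium, so the floor supplies f₂ = 43.1 N of static friction (limit μ_s(m_A+m_B)g = 1156 N, not exceeded).

f ≈ 43.1 N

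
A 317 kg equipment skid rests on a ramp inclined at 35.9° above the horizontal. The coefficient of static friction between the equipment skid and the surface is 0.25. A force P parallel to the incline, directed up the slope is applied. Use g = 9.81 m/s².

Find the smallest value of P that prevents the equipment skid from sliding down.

The equipment skid tends to slide down (tan θ > μ_s), so at the point of impending slip friction acts up-slope at its limit: f = μ_s N.
P is parallel to the surface, so N = m g cos θ = 2520 N.
Along the incline: P + μ_s N = m g sin θ, so P = 1820 − 0.25×2520 = 1190 N.

P_min ≈ 1190 N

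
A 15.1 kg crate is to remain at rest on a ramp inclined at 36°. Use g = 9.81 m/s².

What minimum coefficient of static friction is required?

μ_s,min ≈ 0.727

At the slip threshold m g sin θ = μ_s m g cos θ, so μ_s,min = tan θ.
μ_s,min = tan 36° = 0.727.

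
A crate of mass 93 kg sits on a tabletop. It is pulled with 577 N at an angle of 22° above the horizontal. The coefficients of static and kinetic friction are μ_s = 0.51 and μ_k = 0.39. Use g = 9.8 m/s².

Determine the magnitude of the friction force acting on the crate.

Vertical equilibrium gives N = m g − P sin α = 695.3 N.
For equilibrium, f = P cos α = 577×cos 22° = 535 N.
μ_s N = 0.51 × 695.3 = 354.6 N.
The required friction exceeds μ_s N, so the crate moves and f = μ_k N = 271 N.

f ≈ 271 N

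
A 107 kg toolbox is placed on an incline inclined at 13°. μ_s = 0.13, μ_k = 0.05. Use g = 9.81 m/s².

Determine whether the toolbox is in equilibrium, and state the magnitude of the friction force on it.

N = m g cos θ = 1020 N.
Down-slope weight component: m g sin θ = 236 N.
μ_s N = 133 N.
236 > 133 N, so it slides; kinetic friction f = μ_k N = 0.05×1020 = 51.1 N.

f ≈ 51.1 N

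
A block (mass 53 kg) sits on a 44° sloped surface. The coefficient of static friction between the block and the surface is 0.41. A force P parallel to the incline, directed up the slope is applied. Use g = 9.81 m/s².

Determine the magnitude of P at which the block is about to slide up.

At impending motion up the slope, friction acts down-slope at its limit: f = μ_s N.
P is parallel to the surface, so N = m g cos θ = 374 N.
Along the incline: P = m g sin θ + μ_s N = 361 + 0.41×374 = 515 N.

P ≈ 515 N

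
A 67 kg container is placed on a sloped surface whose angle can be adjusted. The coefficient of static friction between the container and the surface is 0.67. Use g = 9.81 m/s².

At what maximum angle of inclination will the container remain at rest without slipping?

At the slip threshold, m g sin θ = μ_s · m g cos θ, so tan θ = μ_s.
θ_max = arctan(0.67) = 33.8°.

θ_max ≈ 33.8°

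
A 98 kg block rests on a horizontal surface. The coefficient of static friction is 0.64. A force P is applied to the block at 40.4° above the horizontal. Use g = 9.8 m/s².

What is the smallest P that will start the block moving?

P ≈ 523 N

N = m g − P sin α (the pull lifts the block).
At impending slip, P cos α = μ_s N = μ_s (m g − P sin α).
Solving: P (cos α + μ_s sin α) = μ_s m g → P = 0.64×960/(cos 40.4° + 0.64 sin 40.4°) = 615/1.176 = 523 N.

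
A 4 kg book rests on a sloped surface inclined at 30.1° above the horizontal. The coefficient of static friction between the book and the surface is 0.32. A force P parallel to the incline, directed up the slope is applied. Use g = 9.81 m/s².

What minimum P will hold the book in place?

P_min ≈ 8.82 N

The book tends to slide down (tan θ > μ_s), so at the point of impending slip friction acts up-slope at its limit: f = μ_s N.
P is parallel to the surface, so N = m g cos θ = 33.9 N.
Along the incline: P + μ_s N = m g sin θ, so P = 19.7 − 0.32×33.9 = 8.82 N.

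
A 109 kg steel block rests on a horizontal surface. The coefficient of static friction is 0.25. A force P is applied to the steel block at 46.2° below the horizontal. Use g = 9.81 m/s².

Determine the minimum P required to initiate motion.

P ≈ 522 N

N = m g + P sin α (the push presses the steel block into the horizontal surface).
At impending slip, P cos α = μ_s N = μ_s (m g + P sin α).
Solving: P (cos α − μ_s sin α) = μ_s m g → P = 0.25×1070/(cos 46.2° − 0.25 sin 46.2°) = 267/0.5117 = 522 N.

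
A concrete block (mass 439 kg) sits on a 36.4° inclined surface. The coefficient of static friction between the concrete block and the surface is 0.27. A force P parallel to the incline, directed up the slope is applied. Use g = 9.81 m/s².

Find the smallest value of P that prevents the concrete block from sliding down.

The concrete block tends to slide down (tan θ > μ_s), so at the point of impending slip friction acts up-slope at its limit: f = μ_s N.
P is parallel to the surface, so N = m g cos θ = 3470 N.
Along the incline: P + μ_s N = m g sin θ, so P = 2560 − 0.27×3470 = 1620 N.

P_min ≈ 1620 N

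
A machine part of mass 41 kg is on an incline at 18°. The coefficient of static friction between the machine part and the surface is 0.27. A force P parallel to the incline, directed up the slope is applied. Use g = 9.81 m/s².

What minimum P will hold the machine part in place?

The machine part tends to slide down (tan θ > μ_s), so at the point of impending slip friction acts up-slope at its limit: f = μ_s N.
P is parallel to the surface, so N = m g cos θ = 383 N.
Along the incline: P + μ_s N = m g sin θ, so P = 124 − 0.27×383 = 21 N.

P_min ≈ 21 N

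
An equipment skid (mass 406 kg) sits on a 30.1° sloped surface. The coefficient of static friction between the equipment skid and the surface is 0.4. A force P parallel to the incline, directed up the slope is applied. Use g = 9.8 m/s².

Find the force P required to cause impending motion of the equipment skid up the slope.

P ≈ 3370 N

At impending motion up the slope, friction acts down-slope at its limit: f = μ_s N.
P is parallel to the surface, so N = m g cos θ = 3440 N.
Along the incline: P = m g sin θ + μ_s N = 2000 + 0.4×3440 = 3370 N.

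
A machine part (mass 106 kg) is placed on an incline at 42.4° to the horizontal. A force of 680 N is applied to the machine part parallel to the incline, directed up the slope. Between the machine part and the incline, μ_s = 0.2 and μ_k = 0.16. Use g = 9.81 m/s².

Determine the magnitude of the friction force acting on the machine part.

Normal force: N = m g cos θ = 106 × 9.81 × cos 42.4° = 767.9 N.
For equilibrium along the incline the friction force must supply f = m g sin θ − P = 701.2 − 680 = 21.18 N (positive meaning up-slope).
The static-friction ceiling is μ_s N = 0.2 × 767.9 = 153.6 N.
Since |21.18| ≤ 153.6 N, static friction is sufficient; f equals the required value, not μ_s N.

f ≈ 21.2 N (up the incline)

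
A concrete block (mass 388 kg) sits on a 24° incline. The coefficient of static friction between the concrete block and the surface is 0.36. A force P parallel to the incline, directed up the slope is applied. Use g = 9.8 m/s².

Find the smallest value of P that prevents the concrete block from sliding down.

The concrete block tends to slide down (tan θ > μ_s), so at the point of impending slip friction acts up-slope at its limit: f = μ_s N.
P is parallel to the surface, so N = m g cos θ = 3470 N.
Along the incline: P + μ_s N = m g sin θ, so P = 1550 − 0.36×3470 = 296 N.

P_min ≈ 296 N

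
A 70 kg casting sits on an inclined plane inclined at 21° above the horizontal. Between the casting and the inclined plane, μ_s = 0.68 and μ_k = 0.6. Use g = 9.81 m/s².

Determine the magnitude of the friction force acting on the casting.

Perpendicular to the surface, N = m g cos θ = 70·9.81·cos 21° = 641.1 N.
Along the slope the weight component is m g sin θ = 246.1 N; friction must supply exactly this, acting up-slope.
The static-friction ceiling is μ_s N = 0.68 × 641.1 = 435.9 N.
Since |246.1| ≤ 435.9 N, static friction is sufficient; f equals the required value, not μ_s N.

f ≈ 246 N (up the incline)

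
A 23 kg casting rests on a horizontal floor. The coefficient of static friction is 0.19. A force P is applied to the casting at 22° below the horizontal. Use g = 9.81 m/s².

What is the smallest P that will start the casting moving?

P ≈ 50.1 N

N = m g + P sin α (the push presses the casting into the horizontal floor).
At impending slip, P cos α = μ_s N = μ_s (m g + P sin α).
Solving: P (cos α − μ_s sin α) = μ_s m g → P = 0.19×226/(cos 22° − 0.19 sin 22°) = 42.9/0.856 = 50.1 N.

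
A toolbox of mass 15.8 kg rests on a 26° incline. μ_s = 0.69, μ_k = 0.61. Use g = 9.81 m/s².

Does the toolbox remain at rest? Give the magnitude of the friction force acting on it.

f ≈ 67.9 N

N = m g cos θ = 139 N.
Down-slope weight component: m g sin θ = 67.9 N.
μ_s N = 96.1 N.
67.9 ≤ 96.1 N, so it stays put; friction = 67.9 N.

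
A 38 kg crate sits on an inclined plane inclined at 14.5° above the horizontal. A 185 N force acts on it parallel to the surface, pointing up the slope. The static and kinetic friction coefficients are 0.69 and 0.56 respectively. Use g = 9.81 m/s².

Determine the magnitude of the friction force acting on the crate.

The normal reaction is N = m g cos θ = 360.9 N.
For equilibrium along the incline the friction force must supply f = m g sin θ − P = 93.34 − 185 = -91.66 N (positive meaning up-slope).
Maximum static friction available: μ_s N = 0.69 × 360.9 = 249 N.
Since |-91.66| ≤ 249 N, no slip — friction simply equals what equilibrium demands.

f ≈ 91.7 N (down the incline)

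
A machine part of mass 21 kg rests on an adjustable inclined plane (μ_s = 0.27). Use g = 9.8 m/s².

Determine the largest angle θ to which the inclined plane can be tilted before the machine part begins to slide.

θ_max ≈ 15.1°

At the slip threshold, m g sin θ = μ_s · m g cos θ, so tan θ = μ_s.
θ_max = arctan(0.27) = 15.1°.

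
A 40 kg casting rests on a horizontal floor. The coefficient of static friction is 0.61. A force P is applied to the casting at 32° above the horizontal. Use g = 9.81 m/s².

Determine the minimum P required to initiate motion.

P ≈ 204 N

N = m g − P sin α (the pull lifts the casting).
At impending slip, P cos α = μ_s N = μ_s (m g − P sin α).
Solving: P (cos α + μ_s sin α) = μ_s m g → P = 0.61×392/(cos 32° + 0.61 sin 32°) = 239/1.171 = 204 N.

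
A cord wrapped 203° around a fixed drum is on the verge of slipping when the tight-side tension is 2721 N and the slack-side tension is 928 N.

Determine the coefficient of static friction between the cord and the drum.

T₂/T₁ = e^{μβ} → μ = ln(T₂/T₁)/β.
β = 203° = 3.543 rad.
μ = ln(2721/928)/3.543 = ln(2.932)/3.543 = 0.304.

μ ≈ 0.304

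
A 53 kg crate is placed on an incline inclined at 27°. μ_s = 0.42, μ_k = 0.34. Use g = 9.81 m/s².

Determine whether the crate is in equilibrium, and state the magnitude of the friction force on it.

f ≈ 158 N

N = m g cos θ = 463 N.
Down-slope weight component: m g sin θ = 236 N.
μ_s N = 195 N.
236 > 195 N, so it slides; kinetic friction f = μ_k N = 0.34×463 = 158 N.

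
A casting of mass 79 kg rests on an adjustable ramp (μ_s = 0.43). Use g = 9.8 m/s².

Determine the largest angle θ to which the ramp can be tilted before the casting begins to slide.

At the slip threshold, m g sin θ = μ_s · m g cos θ, so tan θ = μ_s.
θ_max = arctan(0.43) = 23.3°.

θ_max ≈ 23.3°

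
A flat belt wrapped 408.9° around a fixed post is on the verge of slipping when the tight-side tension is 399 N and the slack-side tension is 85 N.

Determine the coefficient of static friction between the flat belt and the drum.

μ ≈ 0.217

T₂/T₁ = e^{μβ} → μ = ln(T₂/T₁)/β.
β = 408.9° = 7.137 rad.
μ = ln(399/85)/7.137 = ln(4.694)/7.137 = 0.217.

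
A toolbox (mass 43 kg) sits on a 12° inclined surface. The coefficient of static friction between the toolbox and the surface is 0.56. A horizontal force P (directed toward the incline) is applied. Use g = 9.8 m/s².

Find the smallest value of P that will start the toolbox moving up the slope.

At impending motion up the slope, friction acts down-slope at its limit: f = μ_s N.
Perpendicular to the incline: N = m g cos θ + P sin θ.
Along the incline: P cos θ = m g sin θ + μ_s N = m g sin θ + μ_s (m g cos θ + P sin θ).
Solving, P (cos θ − μ_s sin θ) = m g (sin θ + μ_s cos θ), so P = 43×9.8×(sin 12° + 0.56 cos 12°)/(cos 12° − 0.56 sin 12°) = 421×0.7557/0.8617 = 370 N.

P ≈ 370 N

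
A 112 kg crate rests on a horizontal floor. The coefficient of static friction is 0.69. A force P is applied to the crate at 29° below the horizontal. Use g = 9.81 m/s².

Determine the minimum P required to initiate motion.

P ≈ 1400 N

N = m g + P sin α (the push presses the crate into the horizontal floor).
At impending slip, P cos α = μ_s N = μ_s (m g + P sin α).
Solving: P (cos α − μ_s sin α) = μ_s m g → P = 0.69×1100/(cos 29° − 0.69 sin 29°) = 758/0.5401 = 1400 N.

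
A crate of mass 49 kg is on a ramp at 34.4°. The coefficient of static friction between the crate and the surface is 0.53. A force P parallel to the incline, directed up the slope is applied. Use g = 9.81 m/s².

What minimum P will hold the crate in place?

P_min ≈ 61.4 N

The crate tends to slide down (tan θ > μ_s), so at the point of impending slip friction acts up-slope at its limit: f = μ_s N.
P is parallel to the surface, so N = m g cos θ = 397 N.
Along the incline: P + μ_s N = m g sin θ, so P = 272 − 0.53×397 = 61.4 N.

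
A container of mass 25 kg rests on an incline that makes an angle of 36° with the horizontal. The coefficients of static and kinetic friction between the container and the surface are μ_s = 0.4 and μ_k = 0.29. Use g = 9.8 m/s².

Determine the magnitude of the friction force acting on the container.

f ≈ 57.5 N (up the incline)

Perpendicular to the surface, N = m g cos θ = 25·9.8·cos 36° = 198.2 N.
Along the slope the weight component is m g sin θ = 144 N; friction must supply exactly this, acting up-slope.
The static-friction ceiling is μ_s N = 0.4 × 198.2 = 79.28 N.
Since |144| > 79.28 N, static friction cannot hold it; the container slides down the incline and kinetic friction applies: f = μ_k N = 0.29 × 198.2 = 57.5 N.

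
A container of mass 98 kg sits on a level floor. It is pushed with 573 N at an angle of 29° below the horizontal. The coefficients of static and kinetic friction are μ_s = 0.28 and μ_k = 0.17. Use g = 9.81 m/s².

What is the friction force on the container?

f ≈ 211 N

Vertical equilibrium gives N = m g + P sin α = 1239 N.
Horizontally, friction must balance P cos α = 501.2 N.
μ_s N = 0.28 × 1239 = 347 N.
The required friction exceeds μ_s N, so the container moves and f = μ_k N = 211 N.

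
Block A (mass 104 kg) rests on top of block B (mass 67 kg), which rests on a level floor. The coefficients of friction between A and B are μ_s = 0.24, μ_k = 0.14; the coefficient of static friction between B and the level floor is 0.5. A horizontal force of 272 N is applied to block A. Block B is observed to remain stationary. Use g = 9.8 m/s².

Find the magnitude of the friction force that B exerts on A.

f ≈ 143 N

Normal force at the A–B interface: N₁ = m_A g = 1019 N.
So the A–B interface can sustain at most μ_s N₁ = 244.6 N of static friction.
Since P = 272 N > 244.6 N, A slides on B; the A–B friction is kinetic: f₁ = μ_k N₁ = 0.14×1019 = 143 N.
By Newton's third law B feels 143 N forward from A. With B stationary, the floor's static friction on B balances it: f₂ = 143 N (well within μ_s(m_A+m_B)g = 837.9 N).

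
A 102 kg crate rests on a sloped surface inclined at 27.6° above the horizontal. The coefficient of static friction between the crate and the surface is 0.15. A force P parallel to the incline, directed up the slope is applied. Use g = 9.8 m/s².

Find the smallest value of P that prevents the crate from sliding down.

P_min ≈ 330 N

The crate tends to slide down (tan θ > μ_s), so at the point of impending slip friction acts up-slope at its limit: f = μ_s N.
P is parallel to the surface, so N = m g cos θ = 886 N.
Along the incline: P + μ_s N = m g sin θ, so P = 463 − 0.15×886 = 330 N.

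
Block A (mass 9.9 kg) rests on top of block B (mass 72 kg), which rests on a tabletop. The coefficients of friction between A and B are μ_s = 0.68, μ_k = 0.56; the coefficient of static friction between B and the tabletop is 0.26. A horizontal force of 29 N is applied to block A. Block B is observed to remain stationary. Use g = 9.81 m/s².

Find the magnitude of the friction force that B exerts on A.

f ≈ 29 N

The normal force B exerts on A is simply A's weight, N₁ = 97.12 N.
Maximum static friction on A from B: μ_s N₁ = 0.68×97.12 = 66.04 N.
Since P = 29 N ≤ 66.04 N, A does not slip on B; friction on A equals P = 29 N.
By Newton's third law B feels 29 N forward from A. With B stationary, the floor's static friction on B balances it: f₂ = 29 N (well within μ_s(m_A+m_B)g = 208.9 N).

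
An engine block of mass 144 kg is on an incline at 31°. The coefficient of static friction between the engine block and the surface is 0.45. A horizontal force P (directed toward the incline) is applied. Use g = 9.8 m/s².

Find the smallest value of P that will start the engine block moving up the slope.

At impending motion up the slope, friction acts down-slope at its limit: f = μ_s N.
Perpendicular to the incline: N = m g cos θ + P sin θ.
Along the incline: P cos θ = m g sin θ + μ_s N = m g sin θ + μ_s (m g cos θ + P sin θ).
Solving, P (cos θ − μ_s sin θ) = m g (sin θ + μ_s cos θ), so P = 144×9.8×(sin 31° + 0.45 cos 31°)/(cos 31° − 0.45 sin 31°) = 1410×0.9008/0.6254 = 2030 N.

P ≈ 2030 N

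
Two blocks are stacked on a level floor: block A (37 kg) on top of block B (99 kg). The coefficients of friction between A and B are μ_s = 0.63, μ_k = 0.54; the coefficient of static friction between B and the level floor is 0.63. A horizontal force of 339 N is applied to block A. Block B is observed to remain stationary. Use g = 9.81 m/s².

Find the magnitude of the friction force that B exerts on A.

Normal force at the A–B interface: N₁ = m_A g = 363 N.
So the A–B interface can sustain at most μ_s N₁ = 228.7 N of static friction.
P = 339 N exceeds that limit, so A slips over B and the interface friction becomes kinetic: f₁ = μ_k N₁ = 0.54×363 = 196 N.
B experiences an equal 196 N forward from A (third law). B is in equilibrium, so the floor supplies f₂ = 196 N of static friction (limit μ_s(m_A+m_B)g = 840.5 N, not exceeded).

f ≈ 196 N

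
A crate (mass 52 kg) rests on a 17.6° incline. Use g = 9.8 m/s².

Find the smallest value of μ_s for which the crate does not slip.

At the slip threshold m g sin θ = μ_s m g cos θ, so μ_s,min = tan θ.
μ_s,min = tan 17.6° = 0.317.

μ_s,min ≈ 0.317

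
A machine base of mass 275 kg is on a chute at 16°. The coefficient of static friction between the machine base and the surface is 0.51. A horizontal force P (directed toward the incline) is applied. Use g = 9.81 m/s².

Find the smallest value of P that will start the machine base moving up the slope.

At impending motion up the slope, friction acts down-slope at its limit: f = μ_s N.
Perpendicular to the incline: N = m g cos θ + P sin θ.
Along the incline: P cos θ = m g sin θ + μ_s N = m g sin θ + μ_s (m g cos θ + P sin θ).
Solving, P (cos θ − μ_s sin θ) = m g (sin θ + μ_s cos θ), so P = 275×9.81×(sin 16° + 0.51 cos 16°)/(cos 16° − 0.51 sin 16°) = 2700×0.7659/0.8207 = 2520 N.

P ≈ 2520 N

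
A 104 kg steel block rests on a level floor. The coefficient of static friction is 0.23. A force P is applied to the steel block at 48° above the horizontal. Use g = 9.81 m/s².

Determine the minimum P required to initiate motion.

N = m g − P sin α (the pull lifts the steel block).
At impending slip, P cos α = μ_s N = μ_s (m g − P sin α).
Solving: P (cos α + μ_s sin α) = μ_s m g → P = 0.23×1020/(cos 48° + 0.23 sin 48°) = 235/0.8401 = 279 N.

P ≈ 279 N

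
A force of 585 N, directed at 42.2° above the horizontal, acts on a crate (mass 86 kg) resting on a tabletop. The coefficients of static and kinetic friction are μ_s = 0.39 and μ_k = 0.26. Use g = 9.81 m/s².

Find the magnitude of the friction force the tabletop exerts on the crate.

f ≈ 117 N

Vertical equilibrium gives N = m g − P sin α = 450.7 N.
Horizontally, friction must balance P cos α = 433.4 N.
μ_s N = 0.39 × 450.7 = 175.8 N.
433.4 > 175.8 N → the crate slides; f = μ_k N = 0.26×450.7 = 117 N.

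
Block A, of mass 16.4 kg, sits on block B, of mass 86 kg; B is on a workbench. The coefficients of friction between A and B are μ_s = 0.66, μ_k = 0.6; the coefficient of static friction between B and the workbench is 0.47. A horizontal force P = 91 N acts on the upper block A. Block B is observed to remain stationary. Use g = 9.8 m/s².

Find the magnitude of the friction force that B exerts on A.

Normal force at the A–B interface: N₁ = m_A g = 160.7 N.
So the A–B interface can sustain at most μ_s N₁ = 106.1 N of static friction.
P = 91 N is within that limit, so A and B move together (both at rest); the A–B friction is simply f₁ = P = 91 N.
By Newton's third law B feels 91 N forward from A. With B stationary, the floor's static friction on B balances it: f₂ = 91 N (well within μ_s(m_A+m_B)g = 471.7 N).

f ≈ 91 N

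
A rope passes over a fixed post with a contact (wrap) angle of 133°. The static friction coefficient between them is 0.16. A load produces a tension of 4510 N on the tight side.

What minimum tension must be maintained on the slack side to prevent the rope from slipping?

T_min ≈ 3110 N

Capstan equation at impending slip: T_tight/T_slack = e^{μβ}.
β = 133° = 2.321 rad; e^{μβ} = e^{0.16×2.321} = 1.45.
T_slack = T_tight / e^{μβ} = 4510 / 1.45 = 3110 N.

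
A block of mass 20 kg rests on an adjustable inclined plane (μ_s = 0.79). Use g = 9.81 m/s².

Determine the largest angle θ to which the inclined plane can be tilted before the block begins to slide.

θ_max ≈ 38.3°

At the slip threshold, m g sin θ = μ_s · m g cos θ, so tan θ = μ_s.
θ_max = arctan(0.79) = 38.3°.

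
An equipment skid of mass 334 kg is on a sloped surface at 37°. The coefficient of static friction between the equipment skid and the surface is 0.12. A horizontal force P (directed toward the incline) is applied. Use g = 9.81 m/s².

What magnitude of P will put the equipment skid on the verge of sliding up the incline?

At impending motion up the slope, friction acts down-slope at its limit: f = μ_s N.
Perpendicular to the incline: N = m g cos θ + P sin θ.
Along the incline: P cos θ = m g sin θ + μ_s N = m g sin θ + μ_s (m g cos θ + P sin θ).
Solving, P (cos θ − μ_s sin θ) = m g (sin θ + μ_s cos θ), so P = 334×9.81×(sin 37° + 0.12 cos 37°)/(cos 37° − 0.12 sin 37°) = 3280×0.6977/0.7264 = 3150 N.

P ≈ 3150 N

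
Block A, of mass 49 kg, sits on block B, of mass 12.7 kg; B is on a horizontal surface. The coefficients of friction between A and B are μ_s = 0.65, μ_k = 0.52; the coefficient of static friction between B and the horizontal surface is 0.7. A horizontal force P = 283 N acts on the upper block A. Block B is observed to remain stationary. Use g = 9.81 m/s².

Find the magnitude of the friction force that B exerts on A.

The normal force B exerts on A is simply A's weight, N₁ = 480.7 N.
Maximum static friction on A from B: μ_s N₁ = 0.65×480.7 = 312.4 N.
Since P = 283 N ≤ 312.4 N, A does not slip on B; friction on A equals P = 283 N.
B experiences an equal 283 N forward from A (third law). B is in equilibrium, so the floor supplies f₂ = 283 N of static friction (limit μ_s(m_A+m_B)g = 423.7 N, not exceeded).

f ≈ 283 N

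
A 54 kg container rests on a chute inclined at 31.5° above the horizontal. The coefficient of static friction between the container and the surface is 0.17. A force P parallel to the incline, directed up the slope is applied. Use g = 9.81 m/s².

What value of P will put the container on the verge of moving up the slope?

At impending motion up the slope, friction acts down-slope at its limit: f = μ_s N.
P is parallel to the surface, so N = m g cos θ = 452 N.
Along the incline: P = m g sin θ + μ_s N = 277 + 0.17×452 = 354 N.

P ≈ 354 N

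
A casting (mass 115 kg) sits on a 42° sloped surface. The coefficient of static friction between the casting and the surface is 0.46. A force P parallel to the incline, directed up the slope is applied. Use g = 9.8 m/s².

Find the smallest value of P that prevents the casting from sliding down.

P_min ≈ 369 N

The casting tends to slide down (tan θ > μ_s), so at the point of impending slip friction acts up-slope at its limit: f = μ_s N.
P is parallel to the surface, so N = m g cos θ = 838 N.
Along the incline: P + μ_s N = m g sin θ, so P = 754 − 0.46×838 = 369 N.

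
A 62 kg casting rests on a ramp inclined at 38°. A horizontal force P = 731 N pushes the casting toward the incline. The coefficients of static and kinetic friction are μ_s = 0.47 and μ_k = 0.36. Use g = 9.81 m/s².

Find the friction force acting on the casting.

f ≈ 202 N (down the incline)

The horizontal push has a component P sin θ into the surface, so N = m g cos θ + P sin θ = 479.3 + 450 = 929.3 N.
Along the incline, the net driving force (taking up-slope positive) is P cos θ − m g sin θ = 576 − 374.5 = 201.6 N, so equilibrium requires friction f = -201.6 N (down-slope).
The limit of static friction is μ_s N = 436.8 N.
Since 201.6 N is within the 436.8 N limit, the casting stays put and friction is exactly 202 N.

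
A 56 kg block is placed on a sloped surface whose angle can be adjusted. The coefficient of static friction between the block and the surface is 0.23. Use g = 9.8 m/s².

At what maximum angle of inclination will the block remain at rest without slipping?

At the slip threshold, m g sin θ = μ_s · m g cos θ, so tan θ = μ_s.
θ_max = arctan(0.23) = 13°.

θ_max ≈ 13°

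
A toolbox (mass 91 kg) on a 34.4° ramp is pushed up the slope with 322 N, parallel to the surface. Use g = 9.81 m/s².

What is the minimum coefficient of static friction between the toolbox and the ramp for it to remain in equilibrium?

μ_s,min ≈ 0.248

N = m g cos θ = 736.6 N.
Friction must make up the shortfall along the incline: f = m g sin θ − P = 504.4 − 322 = 182.4 N.
At the threshold f = μ_s N, so μ_s,min = 182.4/736.6 = 0.248.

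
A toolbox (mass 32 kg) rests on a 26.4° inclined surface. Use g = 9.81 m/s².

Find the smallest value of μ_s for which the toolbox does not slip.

μ_s,min ≈ 0.496

At the slip threshold m g sin θ = μ_s m g cos θ, so μ_s,min = tan θ.
μ_s,min = tan 26.4° = 0.496.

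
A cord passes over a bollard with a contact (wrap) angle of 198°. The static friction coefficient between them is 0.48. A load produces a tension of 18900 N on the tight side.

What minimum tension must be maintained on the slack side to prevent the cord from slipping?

T_min ≈ 3600 N

Capstan equation at impending slip: T_tight/T_slack = e^{μβ}.
β = 198° = 3.456 rad; e^{μβ} = e^{0.48×3.456} = 5.253.
T_slack = T_tight / e^{μβ} = 18900 / 5.253 = 3600 N.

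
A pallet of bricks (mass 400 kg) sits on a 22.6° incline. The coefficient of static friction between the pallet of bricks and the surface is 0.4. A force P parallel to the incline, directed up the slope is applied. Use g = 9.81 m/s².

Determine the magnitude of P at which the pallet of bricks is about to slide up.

P ≈ 2960 N

At impending motion up the slope, friction acts down-slope at its limit: f = μ_s N.
P is parallel to the surface, so N = m g cos θ = 3620 N.
Along the incline: P = m g sin θ + μ_s N = 1510 + 0.4×3620 = 2960 N.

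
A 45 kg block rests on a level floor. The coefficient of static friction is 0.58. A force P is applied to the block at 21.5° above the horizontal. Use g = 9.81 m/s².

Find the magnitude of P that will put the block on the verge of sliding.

N = m g − P sin α (the pull lifts the block).
At impending slip, P cos α = μ_s N = μ_s (m g − P sin α).
Solving: P (cos α + μ_s sin α) = μ_s m g → P = 0.58×441/(cos 21.5° + 0.58 sin 21.5°) = 256/1.143 = 224 N.

P ≈ 224 N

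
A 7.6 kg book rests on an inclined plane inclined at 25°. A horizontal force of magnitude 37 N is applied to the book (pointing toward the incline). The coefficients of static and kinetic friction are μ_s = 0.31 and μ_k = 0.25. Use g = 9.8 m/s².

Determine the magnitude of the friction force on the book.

f ≈ 2.06 N (down the incline)

Normal direction: N = m g cos θ + P sin θ = 83.14 N.
Along the incline, the net driving force (taking up-slope positive) is P cos θ − m g sin θ = 33.53 − 31.48 = 2.057 N, so equilibrium requires friction f = -2.057 N (down-slope).
The limit of static friction is μ_s N = 25.77 N.
|f_req| = 2.057 ≤ 25.77 N → the book is in equilibrium; friction equals the required value.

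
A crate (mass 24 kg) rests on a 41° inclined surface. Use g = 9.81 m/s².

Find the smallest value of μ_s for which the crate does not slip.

μ_s,min ≈ 0.869

At the slip threshold m g sin θ = μ_s m g cos θ, so μ_s,min = tan θ.
μ_s,min = tan 41° = 0.869.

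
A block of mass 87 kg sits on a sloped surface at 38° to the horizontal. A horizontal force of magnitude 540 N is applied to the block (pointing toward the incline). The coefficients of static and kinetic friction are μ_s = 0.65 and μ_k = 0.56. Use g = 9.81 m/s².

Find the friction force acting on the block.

f ≈ 99.9 N (up the incline)

Resolve perpendicular to the incline: N = m g cos θ + P sin θ = 87×9.81×cos 38° + 540×sin 38° = 1005 N.
Parallel to the incline: P cos θ − m g sin θ = 425.5 − 525.4 = -99.92 N; the friction needed to balance this is 99.92 N acting up the slope.
The limit of static friction is μ_s N = 653.3 N.
Since 99.92 N is within the 653.3 N limit, the block stays put and friction is exactly 99.9 N.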